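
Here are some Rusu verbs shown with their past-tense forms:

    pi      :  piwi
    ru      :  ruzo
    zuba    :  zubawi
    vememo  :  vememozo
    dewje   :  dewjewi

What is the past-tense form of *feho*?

The suffix is conditioned by the last vowel: -zo when the last vowel of the stem is a rounded vowel (*ru*, *vememo*); -wi when the last vowel of the stem is an unrounded vowel (*pi*, *zuba*, *dewje*).
*feho* — last vowel /o/ (a rounded vowel) → -zo → *fehozo*.

fehozo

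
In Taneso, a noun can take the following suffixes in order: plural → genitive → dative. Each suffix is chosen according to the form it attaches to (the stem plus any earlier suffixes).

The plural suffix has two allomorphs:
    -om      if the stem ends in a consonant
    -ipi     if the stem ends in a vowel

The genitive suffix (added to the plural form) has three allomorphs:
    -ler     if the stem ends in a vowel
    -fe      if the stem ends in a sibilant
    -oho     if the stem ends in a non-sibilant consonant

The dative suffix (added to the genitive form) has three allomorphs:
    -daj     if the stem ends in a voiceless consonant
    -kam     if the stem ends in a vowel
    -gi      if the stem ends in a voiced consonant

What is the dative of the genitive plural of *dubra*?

dubraipilergi

The final sound of *dubra* is /a/, which is a vowel, so the plural suffix is -ipi, giving *dubraipi*.
The plural form *dubraipi* — final sound /i/ (a vowel) → -ler → *dubraipiler*.
The final sound of the genitive form *dubraipiler* is /r/, which is a voiced consonant, so the dative suffix is -gi, giving *dubraipilergi*.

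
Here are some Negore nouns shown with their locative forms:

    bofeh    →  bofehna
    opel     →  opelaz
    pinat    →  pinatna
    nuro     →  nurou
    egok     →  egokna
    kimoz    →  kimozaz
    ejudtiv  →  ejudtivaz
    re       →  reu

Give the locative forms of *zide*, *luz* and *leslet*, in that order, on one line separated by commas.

The suffix is conditioned by the final sound: -na when the stem ends in a voiceless consonant (*bofeh*, *pinat*, *egok*); -az when the stem ends in a voiced consonant (*opel*, *kimoz*, *ejudtiv*); -u when the stem ends in a vowel (*nuro*, *re*).
The final sound of *zide* is /e/, which is a vowel, so the suffix is -u, giving *zideu*.
*luz* — final sound /z/ (a voiced consonant) → -az → *luzaz*.
*leslet*: final sound = /t/, a voiceless consonant → -na → *lesletna*.

zideu, luzaz, lesletna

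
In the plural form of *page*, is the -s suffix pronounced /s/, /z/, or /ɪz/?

/ɪz/

The stem *page* ends in a sibilant (/s, z, ʃ, ʒ, tʃ, dʒ/).
The plural suffix surfaces as /ɪz/ after sibilants, /s/ after other voiceless consonants, and /z/ after other voiced sounds.
So the plural -s on *page* is pronounced /ɪz/.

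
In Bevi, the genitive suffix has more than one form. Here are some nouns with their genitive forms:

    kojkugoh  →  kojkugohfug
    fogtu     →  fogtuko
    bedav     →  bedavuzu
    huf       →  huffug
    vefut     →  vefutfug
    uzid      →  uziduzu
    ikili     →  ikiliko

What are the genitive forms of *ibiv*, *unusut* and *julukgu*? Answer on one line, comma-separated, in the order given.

ibivuzu, unusutfug, julukguko

The suffix is conditioned by the final sound: -fug when the stem ends in a voiceless consonant (*kojkugoh*, *huf*, *vefut*); -uzu when the stem ends in a voiced consonant (*bedav*, *uzid*); -ko when the stem ends in a vowel (*fogtu*, *ikili*).
The final sound of *ibiv* is /v/, which is a voiced consonant, so the suffix is -uzu, giving *ibivuzu*.
*unusut*: final sound = /t/, a voiceless consonant → -fug → *unusutfug*.
The final sound of *julukgu* is /u/, which is a vowel, so the suffix is -ko, giving *julukguko*.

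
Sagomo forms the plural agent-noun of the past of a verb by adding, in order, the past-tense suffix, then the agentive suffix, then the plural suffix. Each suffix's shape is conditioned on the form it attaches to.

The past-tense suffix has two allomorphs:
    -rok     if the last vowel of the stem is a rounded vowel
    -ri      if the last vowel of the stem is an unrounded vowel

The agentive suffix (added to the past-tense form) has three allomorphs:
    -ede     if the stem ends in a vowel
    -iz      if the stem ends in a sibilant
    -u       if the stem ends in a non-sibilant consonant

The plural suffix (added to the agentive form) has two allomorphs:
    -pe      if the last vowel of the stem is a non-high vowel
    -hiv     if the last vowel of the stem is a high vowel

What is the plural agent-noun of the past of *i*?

*i*: last vowel = /i/, an unrounded vowel → -ri → *iri*.
The past-tense form *iri*: final sound = /i/, a vowel → -ede → *iriede*.
The agentive form *iriede* — last vowel /e/ (a non-high vowel) → -pe → *iriedepe*.

iriedepe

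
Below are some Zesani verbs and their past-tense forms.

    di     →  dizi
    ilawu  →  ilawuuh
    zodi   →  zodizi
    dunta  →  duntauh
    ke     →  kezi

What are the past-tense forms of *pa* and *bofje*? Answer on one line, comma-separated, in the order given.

Looking at the last vowel of each stem: -zi when the last vowel of the stem is a front vowel (*di*, *zodi*, *ke*); -uh when the last vowel of the stem is a back vowel (*ilawu*, *dunta*).
The last vowel of *pa* is /a/, which is a back vowel, so the suffix is -uh, giving *pauh*.
*bofje* — last vowel /e/ (a front vowel) → -zi → *bofjezi*.

pauh, bofjezi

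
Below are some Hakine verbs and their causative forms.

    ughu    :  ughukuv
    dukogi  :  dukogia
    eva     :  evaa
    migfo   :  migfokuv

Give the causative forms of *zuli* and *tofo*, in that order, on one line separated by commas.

zulia, tofokuv

The alternation tracks the last vowel of the stem — -kuv when the last vowel of the stem is a rounded vowel (*ughu*, *migfo*); -a when the last vowel of the stem is an unrounded vowel (*dukogi*, *eva*).
The last vowel of *zuli* is /i/, which is an unrounded vowel, so the suffix is -a, giving *zulia*.
*tofo*: last vowel = /o/, a rounded vowel → -kuv → *tofokuv*.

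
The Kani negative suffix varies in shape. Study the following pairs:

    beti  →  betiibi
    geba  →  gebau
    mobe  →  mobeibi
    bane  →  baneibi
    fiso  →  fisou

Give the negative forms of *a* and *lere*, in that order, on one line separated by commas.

au, lereibi

The pattern is front/back vowel harmony: -ibi when the last vowel of the stem is a front vowel (*beti*, *mobe*, *bane*); -u when the last vowel of the stem is a back vowel (*geba*, *fiso*).
*a* — last vowel /a/ (a back vowel) → -u → *au*.
Since the last vowel of *lere* is /e/ (a front vowel), it takes -ibi, giving *lereibi*.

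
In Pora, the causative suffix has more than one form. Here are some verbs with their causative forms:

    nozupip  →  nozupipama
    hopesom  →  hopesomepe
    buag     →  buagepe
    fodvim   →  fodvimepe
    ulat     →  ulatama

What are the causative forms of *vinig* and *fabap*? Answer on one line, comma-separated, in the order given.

The pattern is voicing of the final consonant: -ama when the stem ends in a voiceless consonant (*nozupip*, *ulat*); -epe when the stem ends in a voiced consonant (*hopesom*, *buag*, *fodvim*).
*vinig* — final consonant /g/ (voiced) → -epe → *vinigepe*.
*fabap* — final consonant /p/ (voiceless) → -ama → *fabapama*.

vinigepe, fabapama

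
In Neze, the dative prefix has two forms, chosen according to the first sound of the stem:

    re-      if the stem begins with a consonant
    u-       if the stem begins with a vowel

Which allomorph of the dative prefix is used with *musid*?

*musid*: first sound = /m/, a consonant → re-.

re-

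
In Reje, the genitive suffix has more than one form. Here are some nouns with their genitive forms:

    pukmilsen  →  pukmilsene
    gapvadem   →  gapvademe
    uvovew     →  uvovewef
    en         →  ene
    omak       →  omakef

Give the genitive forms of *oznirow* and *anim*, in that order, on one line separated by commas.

oznirowef, anime

Looking at the final consonant of each stem: -e when the stem ends in a nasal (*pukmilsen*, *gapvadem*, *en*); -ef when the stem ends in a non-nasal consonant (*uvovew*, *omak*).
Since the final consonant of *oznirow* is /w/ (non-nasal), it takes -ef, giving *oznirowef*.
Since the final consonant of *anim* is /m/ (a nasal), it takes -e, giving *anime*.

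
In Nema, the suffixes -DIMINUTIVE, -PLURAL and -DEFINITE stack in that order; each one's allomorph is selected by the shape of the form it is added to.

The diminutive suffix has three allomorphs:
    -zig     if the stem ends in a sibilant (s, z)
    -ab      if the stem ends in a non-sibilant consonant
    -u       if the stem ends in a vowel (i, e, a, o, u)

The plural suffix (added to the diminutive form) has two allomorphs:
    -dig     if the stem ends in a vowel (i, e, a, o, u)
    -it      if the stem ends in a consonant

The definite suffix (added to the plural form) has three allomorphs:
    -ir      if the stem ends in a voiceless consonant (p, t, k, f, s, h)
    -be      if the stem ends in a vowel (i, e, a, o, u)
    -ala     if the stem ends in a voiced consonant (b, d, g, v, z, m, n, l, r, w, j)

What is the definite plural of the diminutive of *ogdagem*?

ogdagemabitir

The final sound of *ogdagem* is /m/, which is a non-sibilant consonant, so the diminutive suffix is -ab, giving *ogdagemab*.
The final sound of the diminutive form *ogdagemab* is /b/, which is a consonant, so the plural suffix is -it, giving *ogdagemabit*.
The plural form *ogdagemabit*: final sound = /t/, a voiceless consonant → -ir → *ogdagemabitir*.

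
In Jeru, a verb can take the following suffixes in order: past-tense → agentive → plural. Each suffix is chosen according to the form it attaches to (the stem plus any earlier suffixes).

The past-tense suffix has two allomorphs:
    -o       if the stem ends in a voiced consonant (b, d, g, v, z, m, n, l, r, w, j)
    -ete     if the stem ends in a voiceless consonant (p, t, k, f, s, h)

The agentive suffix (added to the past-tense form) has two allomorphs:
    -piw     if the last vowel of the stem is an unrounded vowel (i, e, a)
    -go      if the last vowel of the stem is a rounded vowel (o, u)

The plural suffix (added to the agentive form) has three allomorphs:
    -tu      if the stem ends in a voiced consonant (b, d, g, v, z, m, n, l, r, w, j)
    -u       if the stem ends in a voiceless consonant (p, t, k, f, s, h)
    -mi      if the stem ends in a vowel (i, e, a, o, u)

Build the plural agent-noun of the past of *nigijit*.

*nigijit* — final consonant /t/ (voiceless) → -ete → *nigijitete*.
The past-tense form *nigijitete*: last vowel = /e/, an unrounded vowel → -piw → *nigijitetepiw*.
Since the final sound of the agentive form *nigijitetepiw* is /w/ (a voiced consonant), it takes -tu, giving *nigijitetepiwtu*.

nigijitetepiwtu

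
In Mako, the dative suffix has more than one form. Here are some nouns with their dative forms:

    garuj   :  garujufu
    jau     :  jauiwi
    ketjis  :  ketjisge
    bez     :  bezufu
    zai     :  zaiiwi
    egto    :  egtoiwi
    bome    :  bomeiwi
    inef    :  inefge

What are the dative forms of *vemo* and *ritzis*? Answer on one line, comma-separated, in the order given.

The alternation tracks the final sound of the stem — -ge when the stem ends in a voiceless consonant (*ketjis*, *inef*); -ufu when the stem ends in a voiced consonant (*garuj*, *bez*); -iwi when the stem ends in a vowel (*jau*, *zai*, *egto*, *bome*).
The final sound of *vemo* is /o/, which is a vowel, so the suffix is -iwi, giving *vemoiwi*.
*ritzis* — final sound /s/ (a voiceless consonant) → -ge → *ritzisge*.

vemoiwi, ritzisge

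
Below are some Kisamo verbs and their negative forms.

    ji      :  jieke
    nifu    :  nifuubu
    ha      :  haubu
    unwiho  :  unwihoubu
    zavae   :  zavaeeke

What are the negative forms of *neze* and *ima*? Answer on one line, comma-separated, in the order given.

Looking at the last vowel of each stem: -eke when the last vowel of the stem is a front vowel (*ji*, *zavae*); -ubu when the last vowel of the stem is a back vowel (*nifu*, *ha*, *unwiho*).
Since the last vowel of *neze* is /e/ (a front vowel), it takes -eke, giving *nezeeke*.
The last vowel of *ima* is /a/, which is a back vowel, so the suffix is -ubu, giving *imaubu*.

nezeeke, imaubu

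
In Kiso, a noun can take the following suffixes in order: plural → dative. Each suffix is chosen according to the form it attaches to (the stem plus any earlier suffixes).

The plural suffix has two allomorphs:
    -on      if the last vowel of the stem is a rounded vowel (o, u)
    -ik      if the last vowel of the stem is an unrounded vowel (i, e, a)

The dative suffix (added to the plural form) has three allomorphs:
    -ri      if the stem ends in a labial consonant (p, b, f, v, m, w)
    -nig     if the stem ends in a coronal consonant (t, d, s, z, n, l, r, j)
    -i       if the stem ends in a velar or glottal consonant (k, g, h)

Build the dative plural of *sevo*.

*sevo*: last vowel = /o/, a rounded vowel → -on → *sevoon*.
Since the final consonant of the plural form *sevoon* is /n/ (coronal), it takes -nig, giving *sevoonnig*.

sevoonnig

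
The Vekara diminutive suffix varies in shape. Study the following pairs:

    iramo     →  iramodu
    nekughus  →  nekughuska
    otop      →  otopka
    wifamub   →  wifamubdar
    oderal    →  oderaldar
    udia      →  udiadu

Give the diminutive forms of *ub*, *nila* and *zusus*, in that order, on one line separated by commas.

The pattern is voicing of the final sound: -ka when the stem ends in a voiceless consonant (*nekughus*, *otop*); -dar when the stem ends in a voiced consonant (*wifamub*, *oderal*); -du when the stem ends in a vowel (*iramo*, *udia*).
Since the final sound of *ub* is /b/ (a voiced consonant), it takes -dar, giving *ubdar*.
*nila* — final sound /a/ (a vowel) → -du → *niladu*.
Since the final sound of *zusus* is /s/ (a voiceless consonant), it takes -ka, giving *zususka*.

ubdar, niladu, zususka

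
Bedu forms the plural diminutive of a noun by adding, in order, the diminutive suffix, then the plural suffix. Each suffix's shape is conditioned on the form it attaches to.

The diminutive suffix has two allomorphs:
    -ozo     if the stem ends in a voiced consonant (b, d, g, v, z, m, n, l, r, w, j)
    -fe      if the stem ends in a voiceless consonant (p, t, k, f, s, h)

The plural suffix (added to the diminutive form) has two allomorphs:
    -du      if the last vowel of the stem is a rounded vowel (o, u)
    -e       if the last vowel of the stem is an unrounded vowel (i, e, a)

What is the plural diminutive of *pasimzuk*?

*pasimzuk*: final consonant = /k/, voiceless → -fe → *pasimzukfe*.
The diminutive form *pasimzukfe*: last vowel = /e/, an unrounded vowel → -e → *pasimzukfee*.

pasimzukfee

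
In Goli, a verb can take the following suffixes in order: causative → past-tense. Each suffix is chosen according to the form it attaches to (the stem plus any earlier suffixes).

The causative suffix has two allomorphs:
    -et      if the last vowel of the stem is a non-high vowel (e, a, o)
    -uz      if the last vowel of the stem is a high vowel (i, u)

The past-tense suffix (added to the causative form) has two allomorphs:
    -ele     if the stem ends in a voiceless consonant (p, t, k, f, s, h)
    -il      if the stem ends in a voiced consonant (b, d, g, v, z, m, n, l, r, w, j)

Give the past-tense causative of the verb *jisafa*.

Since the last vowel of *jisafa* is /a/ (a non-high vowel), it takes -et, giving *jisafaet*.
The causative form *jisafaet* — final consonant /t/ (voiceless) → -ele → *jisafaetele*.

jisafaetele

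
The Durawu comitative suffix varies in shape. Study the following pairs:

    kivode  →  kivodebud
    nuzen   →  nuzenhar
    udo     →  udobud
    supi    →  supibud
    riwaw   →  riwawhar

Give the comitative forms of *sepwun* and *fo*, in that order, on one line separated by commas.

sepwunhar, fobud

The pattern is consonant vs. vowel: -har when the stem ends in a consonant (*nuzen*, *riwaw*); -bud when the stem ends in a vowel (*kivode*, *udo*, *supi*).
*sepwun*: final sound = /n/, a consonant → -har → *sepwunhar*.
*fo*: final sound = /o/, a vowel → -bud → *fobud*.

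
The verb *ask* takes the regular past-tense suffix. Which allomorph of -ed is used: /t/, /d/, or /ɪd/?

/t/

The stem *ask* ends in a voiceless consonant other than /t/.
The -ed suffix is realized as /ɪd/ after /t, d/; as /t/ after other voiceless consonants; and as /d/ after other voiced sounds.
So -ed on *ask* is pronounced /t/.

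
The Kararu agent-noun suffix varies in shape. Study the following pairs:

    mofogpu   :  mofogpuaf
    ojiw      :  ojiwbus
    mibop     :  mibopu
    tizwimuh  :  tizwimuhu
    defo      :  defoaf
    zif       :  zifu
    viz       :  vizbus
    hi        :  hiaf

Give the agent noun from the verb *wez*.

wezbus

Looking at the final sound of each stem: -u when the stem ends in a voiceless consonant (*mibop*, *tizwimuh*, *zif*); -bus when the stem ends in a voiced consonant (*ojiw*, *viz*); -af when the stem ends in a vowel (*mofogpu*, *defo*, *hi*).
The final sound of *wez* is /z/, which is a voiced consonant, so the suffix is -bus, giving *wezbus*.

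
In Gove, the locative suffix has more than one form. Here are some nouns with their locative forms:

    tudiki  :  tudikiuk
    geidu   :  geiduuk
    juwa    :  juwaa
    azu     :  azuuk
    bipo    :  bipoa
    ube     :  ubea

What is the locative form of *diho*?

The suffix is conditioned by the last vowel: -uk when the last vowel of the stem is a high vowel (*tudiki*, *geidu*, *azu*); -a when the last vowel of the stem is a non-high vowel (*juwa*, *bipo*, *ube*).
The last vowel of *diho* is /o/, which is a non-high vowel, so the suffix is -a, giving *dihoa*.

dihoa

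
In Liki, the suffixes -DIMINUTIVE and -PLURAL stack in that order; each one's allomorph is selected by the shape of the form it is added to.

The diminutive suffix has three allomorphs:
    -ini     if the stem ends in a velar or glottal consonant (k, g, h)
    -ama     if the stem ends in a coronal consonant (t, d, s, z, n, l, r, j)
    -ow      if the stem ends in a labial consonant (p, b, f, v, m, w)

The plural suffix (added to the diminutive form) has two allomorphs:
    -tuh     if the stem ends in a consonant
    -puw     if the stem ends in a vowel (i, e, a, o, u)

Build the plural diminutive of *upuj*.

upujamapuw

The final consonant of *upuj* is /j/, which is coronal, so the diminutive suffix is -ama, giving *upujama*.
The diminutive form *upujama* — final sound /a/ (a vowel) → -puw → *upujamapuw*.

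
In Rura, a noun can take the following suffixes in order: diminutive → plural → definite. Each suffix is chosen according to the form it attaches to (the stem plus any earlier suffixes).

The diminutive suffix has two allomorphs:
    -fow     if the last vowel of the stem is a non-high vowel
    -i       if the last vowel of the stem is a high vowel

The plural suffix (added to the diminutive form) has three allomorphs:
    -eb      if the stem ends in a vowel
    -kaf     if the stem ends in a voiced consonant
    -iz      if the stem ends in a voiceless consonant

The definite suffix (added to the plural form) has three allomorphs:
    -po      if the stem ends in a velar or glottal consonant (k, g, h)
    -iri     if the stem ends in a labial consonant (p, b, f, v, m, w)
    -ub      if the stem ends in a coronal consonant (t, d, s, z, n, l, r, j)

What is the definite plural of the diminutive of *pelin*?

peliniebiri

*pelin* — last vowel /i/ (a high vowel) → -i → *pelini*.
The diminutive form *pelini* — final sound /i/ (a vowel) → -eb → *pelinieb*.
The final consonant of the plural form *pelinieb* is /b/, which is labial, so the definite suffix is -iri, giving *peliniebiri*.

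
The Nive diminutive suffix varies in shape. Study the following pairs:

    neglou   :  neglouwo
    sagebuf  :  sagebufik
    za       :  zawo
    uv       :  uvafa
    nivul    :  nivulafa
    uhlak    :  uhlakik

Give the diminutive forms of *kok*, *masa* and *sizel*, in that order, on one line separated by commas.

kokik, masawo, sizelafa

The pattern is voicing of the final sound: -ik when the stem ends in a voiceless consonant (*sagebuf*, *uhlak*); -afa when the stem ends in a voiced consonant (*uv*, *nivul*); -wo when the stem ends in a vowel (*neglou*, *za*).
The final sound of *kok* is /k/, which is a voiceless consonant, so the suffix is -ik, giving *kokik*.
The final sound of *masa* is /a/, which is a vowel, so the suffix is -wo, giving *masawo*.
*sizel*: final sound = /l/, a voiced consonant → -afa → *sizelafa*.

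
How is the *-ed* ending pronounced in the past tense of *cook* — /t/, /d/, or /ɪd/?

The stem *cook* ends in a voiceless consonant other than /t/.
The -ed suffix is realized as /ɪd/ after /t, d/; as /t/ after other voiceless consonants; and as /d/ after other voiced sounds.
So -ed on *cook* is pronounced /t/.

/t/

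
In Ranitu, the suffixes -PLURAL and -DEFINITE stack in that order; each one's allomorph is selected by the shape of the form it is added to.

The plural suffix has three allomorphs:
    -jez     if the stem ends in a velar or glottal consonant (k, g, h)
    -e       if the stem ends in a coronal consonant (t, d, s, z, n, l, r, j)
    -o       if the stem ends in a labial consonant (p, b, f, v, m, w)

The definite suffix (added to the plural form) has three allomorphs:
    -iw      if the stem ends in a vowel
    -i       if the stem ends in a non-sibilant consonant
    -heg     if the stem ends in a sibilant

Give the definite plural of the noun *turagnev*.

Since the final consonant of *turagnev* is /v/ (labial), it takes -o, giving *turagnevo*.
Since the final sound of the plural form *turagnevo* is /o/ (a vowel), it takes -iw, giving *turagnevoiw*.

turagnevoiw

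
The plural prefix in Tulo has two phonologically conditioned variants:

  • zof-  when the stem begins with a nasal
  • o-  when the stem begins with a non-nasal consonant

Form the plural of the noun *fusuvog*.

ofusuvog

Since the first consonant of *fusuvog* is /f/ (non-nasal), it takes o-, giving *ofusuvog*.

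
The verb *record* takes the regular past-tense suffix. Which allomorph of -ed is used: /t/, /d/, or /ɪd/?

/ɪd/

The stem *record* ends in /t/ or /d/.
The -ed suffix is realized as /ɪd/ after /t, d/; as /t/ after other voiceless consonants; and as /d/ after other voiced sounds.
So -ed on *record* is pronounced /ɪd/.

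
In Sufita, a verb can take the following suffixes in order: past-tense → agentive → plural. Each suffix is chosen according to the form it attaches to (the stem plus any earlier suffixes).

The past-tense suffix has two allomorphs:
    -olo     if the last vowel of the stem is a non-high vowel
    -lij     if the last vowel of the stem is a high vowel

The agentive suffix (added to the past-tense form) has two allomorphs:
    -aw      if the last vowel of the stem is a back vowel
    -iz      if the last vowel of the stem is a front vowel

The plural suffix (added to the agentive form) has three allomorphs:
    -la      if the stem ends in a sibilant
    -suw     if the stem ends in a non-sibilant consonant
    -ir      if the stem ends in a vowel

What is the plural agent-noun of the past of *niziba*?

nizibaoloawsuw

Since the last vowel of *niziba* is /a/ (a non-high vowel), it takes -olo, giving *nizibaolo*.
The past-tense form *nizibaolo*: last vowel = /o/, a back vowel → -aw → *nizibaoloaw*.
Since the final sound of the agentive form *nizibaoloaw* is /w/ (a non-sibilant consonant), it takes -suw, giving *nizibaoloawsuw*.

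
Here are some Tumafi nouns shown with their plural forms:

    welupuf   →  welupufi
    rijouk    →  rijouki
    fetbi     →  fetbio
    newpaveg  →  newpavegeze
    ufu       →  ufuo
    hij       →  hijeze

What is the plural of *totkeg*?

totkegeze

The suffix is conditioned by the final sound: -i when the stem ends in a voiceless consonant (*welupuf*, *rijouk*); -eze when the stem ends in a voiced consonant (*newpaveg*, *hij*); -o when the stem ends in a vowel (*fetbi*, *ufu*).
*totkeg*: final sound = /g/, a voiced consonant → -eze → *totkegeze*.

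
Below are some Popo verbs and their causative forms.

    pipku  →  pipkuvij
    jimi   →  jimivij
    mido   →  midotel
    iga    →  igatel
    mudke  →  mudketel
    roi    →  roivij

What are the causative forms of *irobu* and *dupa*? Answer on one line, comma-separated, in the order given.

Looking at the last vowel of each stem: -vij when the last vowel of the stem is a high vowel (*pipku*, *jimi*, *roi*); -tel when the last vowel of the stem is a non-high vowel (*mido*, *iga*, *mudke*).
The last vowel of *irobu* is /u/, which is a high vowel, so the suffix is -vij, giving *irobuvij*.
The last vowel of *dupa* is /a/, which is a non-high vowel, so the suffix is -tel, giving *dupatel*.

irobuvij, dupatel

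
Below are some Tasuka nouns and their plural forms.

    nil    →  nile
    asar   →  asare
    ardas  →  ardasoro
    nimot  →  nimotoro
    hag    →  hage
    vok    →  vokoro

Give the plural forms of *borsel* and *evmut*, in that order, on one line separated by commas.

borsele, evmutoro

The suffix is conditioned by the final consonant: -oro when the stem ends in a voiceless consonant (*ardas*, *nimot*, *vok*); -e when the stem ends in a voiced consonant (*nil*, *asar*, *hag*).
*borsel*: final consonant = /l/, voiced → -e → *borsele*.
Since the final consonant of *evmut* is /t/ (voiceless), it takes -oro, giving *evmutoro*.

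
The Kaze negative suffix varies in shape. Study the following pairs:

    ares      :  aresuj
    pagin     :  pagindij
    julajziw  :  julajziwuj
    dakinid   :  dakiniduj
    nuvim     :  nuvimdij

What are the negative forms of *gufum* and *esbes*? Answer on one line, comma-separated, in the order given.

The alternation tracks the final consonant of the stem — -dij when the stem ends in a nasal (*pagin*, *nuvim*); -uj when the stem ends in a non-nasal consonant (*ares*, *julajziw*, *dakinid*).
*gufum*: final consonant = /m/, a nasal → -dij → *gufumdij*.
*esbes*: final consonant = /s/, non-nasal → -uj → *esbesuj*.

gufumdij, esbesuj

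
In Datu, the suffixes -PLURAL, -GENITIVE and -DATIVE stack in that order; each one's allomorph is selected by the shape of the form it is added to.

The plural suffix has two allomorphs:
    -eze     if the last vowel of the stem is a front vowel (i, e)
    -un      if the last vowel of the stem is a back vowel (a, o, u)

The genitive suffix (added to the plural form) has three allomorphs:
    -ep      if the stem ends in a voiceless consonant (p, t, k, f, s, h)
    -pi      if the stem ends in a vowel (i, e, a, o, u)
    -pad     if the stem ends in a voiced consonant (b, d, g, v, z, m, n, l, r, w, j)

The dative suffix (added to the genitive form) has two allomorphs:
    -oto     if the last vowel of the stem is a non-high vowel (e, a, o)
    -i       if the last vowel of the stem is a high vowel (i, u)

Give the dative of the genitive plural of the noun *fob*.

fobunpadoto

The last vowel of *fob* is /o/, which is a back vowel, so the plural suffix is -un, giving *fobun*.
The final sound of the plural form *fobun* is /n/, which is a voiced consonant, so the genitive suffix is -pad, giving *fobunpad*.
The last vowel of the genitive form *fobunpad* is /a/, which is a non-high vowel, so the dative suffix is -oto, giving *fobunpadoto*.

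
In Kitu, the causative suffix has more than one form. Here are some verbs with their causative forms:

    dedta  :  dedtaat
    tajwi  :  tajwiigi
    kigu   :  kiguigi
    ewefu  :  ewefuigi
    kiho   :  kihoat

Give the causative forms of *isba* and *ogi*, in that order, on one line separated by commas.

The pattern is height harmony: -igi when the last vowel of the stem is a high vowel (*tajwi*, *kigu*, *ewefu*); -at when the last vowel of the stem is a non-high vowel (*dedta*, *kiho*).
*isba*: last vowel = /a/, a non-high vowel → -at → *isbaat*.
*ogi*: last vowel = /i/, a high vowel → -igi → *ogiigi*.

isbaat, ogiigi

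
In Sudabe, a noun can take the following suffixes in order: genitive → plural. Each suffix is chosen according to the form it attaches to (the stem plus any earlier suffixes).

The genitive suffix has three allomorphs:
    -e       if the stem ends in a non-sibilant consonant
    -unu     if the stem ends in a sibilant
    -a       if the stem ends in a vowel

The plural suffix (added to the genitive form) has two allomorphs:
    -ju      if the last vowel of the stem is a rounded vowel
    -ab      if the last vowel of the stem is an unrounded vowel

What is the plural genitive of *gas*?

gasunuju

*gas* — final sound /s/ (a sibilant) → -unu → *gasunu*.
The genitive form *gasunu*: last vowel = /u/, a rounded vowel → -ju → *gasunuju*.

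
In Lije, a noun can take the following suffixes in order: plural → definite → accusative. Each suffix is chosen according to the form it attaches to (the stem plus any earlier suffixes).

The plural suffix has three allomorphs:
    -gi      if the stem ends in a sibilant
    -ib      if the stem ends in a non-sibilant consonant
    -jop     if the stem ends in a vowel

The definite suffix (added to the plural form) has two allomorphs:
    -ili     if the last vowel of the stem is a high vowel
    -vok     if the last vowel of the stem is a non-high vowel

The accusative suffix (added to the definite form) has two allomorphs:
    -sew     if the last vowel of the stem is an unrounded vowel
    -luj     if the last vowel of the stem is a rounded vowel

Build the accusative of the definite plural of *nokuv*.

Since the final sound of *nokuv* is /v/ (a non-sibilant consonant), it takes -ib, giving *nokuvib*.
The plural form *nokuvib* — last vowel /i/ (a high vowel) → -ili → *nokuvibili*.
The definite form *nokuvibili*: last vowel = /i/, an unrounded vowel → -sew → *nokuvibilisew*.

nokuvibilisew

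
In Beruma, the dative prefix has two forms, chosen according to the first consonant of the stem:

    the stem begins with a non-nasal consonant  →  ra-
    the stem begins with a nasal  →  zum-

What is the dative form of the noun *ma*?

The first consonant of *ma* is /m/, which is a nasal, so the prefix is zum-, giving *zumma*.

zumma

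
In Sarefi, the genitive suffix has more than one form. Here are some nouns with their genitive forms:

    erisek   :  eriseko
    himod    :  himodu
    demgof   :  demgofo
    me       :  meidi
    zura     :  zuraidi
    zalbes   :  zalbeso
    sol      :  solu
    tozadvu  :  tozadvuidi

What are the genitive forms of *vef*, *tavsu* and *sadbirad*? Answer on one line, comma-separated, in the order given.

The alternation tracks the final sound of the stem — -o when the stem ends in a voiceless consonant (*erisek*, *demgof*, *zalbes*); -u when the stem ends in a voiced consonant (*himod*, *sol*); -idi when the stem ends in a vowel (*me*, *zura*, *tozadvu*).
*vef* — final sound /f/ (a voiceless consonant) → -o → *vefo*.
*tavsu* — final sound /u/ (a vowel) → -idi → *tavsuidi*.
Since the final sound of *sadbirad* is /d/ (a voiced consonant), it takes -u, giving *sadbiradu*.

vefo, tavsuidi, sadbiradu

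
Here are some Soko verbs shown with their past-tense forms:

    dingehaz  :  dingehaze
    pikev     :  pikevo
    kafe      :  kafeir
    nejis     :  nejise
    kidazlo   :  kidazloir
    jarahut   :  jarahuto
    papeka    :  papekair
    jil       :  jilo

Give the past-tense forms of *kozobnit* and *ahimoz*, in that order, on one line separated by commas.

The suffix is conditioned by the final sound: -e when the stem ends in a sibilant (*dingehaz*, *nejis*); -o when the stem ends in a non-sibilant consonant (*pikev*, *jarahut*, *jil*); -ir when the stem ends in a vowel (*kafe*, *kidazlo*, *papeka*).
*kozobnit* — final sound /t/ (a non-sibilant consonant) → -o → *kozobnito*.
Since the final sound of *ahimoz* is /z/ (a sibilant), it takes -e, giving *ahimoze*.

kozobnito, ahimoze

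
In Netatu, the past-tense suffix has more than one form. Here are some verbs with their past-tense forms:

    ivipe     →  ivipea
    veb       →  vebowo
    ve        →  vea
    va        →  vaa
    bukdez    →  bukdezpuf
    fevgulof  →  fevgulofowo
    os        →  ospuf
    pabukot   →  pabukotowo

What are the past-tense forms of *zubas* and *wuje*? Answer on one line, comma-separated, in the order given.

The suffix is conditioned by the final sound: -puf when the stem ends in a sibilant (*bukdez*, *os*); -owo when the stem ends in a non-sibilant consonant (*veb*, *fevgulof*, *pabukot*); -a when the stem ends in a vowel (*ivipe*, *ve*, *va*).
*zubas* — final sound /s/ (a sibilant) → -puf → *zubaspuf*.
*wuje* — final sound /e/ (a vowel) → -a → *wujea*.

zubaspuf, wujea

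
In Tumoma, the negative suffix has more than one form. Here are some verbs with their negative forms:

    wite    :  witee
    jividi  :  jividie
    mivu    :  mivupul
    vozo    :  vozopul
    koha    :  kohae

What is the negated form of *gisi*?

Looking at the last vowel of each stem: -pul when the last vowel of the stem is a rounded vowel (*mivu*, *vozo*); -e when the last vowel of the stem is an unrounded vowel (*wite*, *jividi*, *koha*).
The last vowel of *gisi* is /i/, which is an unrounded vowel, so the suffix is -e, giving *gisie*.

gisie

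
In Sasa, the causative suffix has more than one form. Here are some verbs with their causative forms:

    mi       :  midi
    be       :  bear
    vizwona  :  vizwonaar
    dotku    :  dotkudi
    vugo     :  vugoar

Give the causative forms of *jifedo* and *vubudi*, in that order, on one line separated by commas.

jifedoar, vubudidi

Looking at the last vowel of each stem: -di when the last vowel of the stem is a high vowel (*mi*, *dotku*); -ar when the last vowel of the stem is a non-high vowel (*be*, *vizwona*, *vugo*).
The last vowel of *jifedo* is /o/, which is a non-high vowel, so the suffix is -ar, giving *jifedoar*.
The last vowel of *vubudi* is /i/, which is a high vowel, so the suffix is -di, giving *vubudidi*.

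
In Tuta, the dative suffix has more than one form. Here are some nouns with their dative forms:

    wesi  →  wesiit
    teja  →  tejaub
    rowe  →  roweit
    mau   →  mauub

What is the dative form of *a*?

aub

The pattern is front/back vowel harmony: -it when the last vowel of the stem is a front vowel (*wesi*, *rowe*); -ub when the last vowel of the stem is a back vowel (*teja*, *mau*).
*a*: last vowel = /a/, a back vowel → -ub → *aub*.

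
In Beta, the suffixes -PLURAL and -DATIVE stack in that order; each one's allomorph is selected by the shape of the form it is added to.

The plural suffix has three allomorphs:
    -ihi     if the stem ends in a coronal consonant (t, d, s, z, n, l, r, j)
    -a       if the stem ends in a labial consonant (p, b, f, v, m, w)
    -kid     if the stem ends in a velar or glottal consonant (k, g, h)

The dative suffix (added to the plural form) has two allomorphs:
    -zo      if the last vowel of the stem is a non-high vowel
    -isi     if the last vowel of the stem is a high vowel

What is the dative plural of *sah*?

sahkidisi

Since the final consonant of *sah* is /h/ (velar/glottal), it takes -kid, giving *sahkid*.
Since the last vowel of the plural form *sahkid* is /i/ (a high vowel), it takes -isi, giving *sahkidisi*.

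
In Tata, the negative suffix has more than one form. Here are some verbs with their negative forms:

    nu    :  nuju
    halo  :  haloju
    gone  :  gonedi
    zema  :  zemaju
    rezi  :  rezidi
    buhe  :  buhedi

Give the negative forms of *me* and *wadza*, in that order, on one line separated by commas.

The alternation tracks the last vowel of the stem — -di when the last vowel of the stem is a front vowel (*gone*, *rezi*, *buhe*); -ju when the last vowel of the stem is a back vowel (*nu*, *halo*, *zema*).
*me*: last vowel = /e/, a front vowel → -di → *medi*.
The last vowel of *wadza* is /a/, which is a back vowel, so the suffix is -ju, giving *wadzaju*.

medi, wadzaju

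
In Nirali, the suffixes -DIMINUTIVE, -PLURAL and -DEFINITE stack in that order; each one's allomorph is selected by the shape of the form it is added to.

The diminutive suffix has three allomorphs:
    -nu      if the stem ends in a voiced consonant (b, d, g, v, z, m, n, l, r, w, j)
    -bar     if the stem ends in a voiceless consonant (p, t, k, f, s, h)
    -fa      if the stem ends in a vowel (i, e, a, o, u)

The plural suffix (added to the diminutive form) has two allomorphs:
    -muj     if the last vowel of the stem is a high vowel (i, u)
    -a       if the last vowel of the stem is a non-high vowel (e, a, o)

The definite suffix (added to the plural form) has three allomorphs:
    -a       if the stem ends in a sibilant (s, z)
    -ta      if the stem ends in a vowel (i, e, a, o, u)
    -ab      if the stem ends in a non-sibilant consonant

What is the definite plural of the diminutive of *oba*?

*oba*: final sound = /a/, a vowel → -fa → *obafa*.
The last vowel of the diminutive form *obafa* is /a/, which is a non-high vowel, so the plural suffix is -a, giving *obafaa*.
The final sound of the plural form *obafaa* is /a/, which is a vowel, so the definite suffix is -ta, giving *obafaata*.

obafaata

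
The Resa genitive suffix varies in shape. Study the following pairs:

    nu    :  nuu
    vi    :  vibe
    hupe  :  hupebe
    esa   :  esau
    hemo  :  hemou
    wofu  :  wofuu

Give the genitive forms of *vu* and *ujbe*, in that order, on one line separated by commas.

The alternation tracks the last vowel of the stem — -be when the last vowel of the stem is a front vowel (*vi*, *hupe*); -u when the last vowel of the stem is a back vowel (*nu*, *esa*, *hemo*, *wofu*).
The last vowel of *vu* is /u/, which is a back vowel, so the suffix is -u, giving *vuu*.
Since the last vowel of *ujbe* is /e/ (a front vowel), it takes -be, giving *ujbebe*.

vuu, ujbebe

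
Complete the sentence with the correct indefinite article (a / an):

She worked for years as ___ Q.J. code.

The indefinite article is chosen by the initial *sound* of the following word, not its spelling.
The initialism *Q.J.* is read letter by letter; the first letter, Q, is pronounced /kjuː/, which begins with a consonant sound.
So the article is *a*: She worked for years as a Q.J. code.

a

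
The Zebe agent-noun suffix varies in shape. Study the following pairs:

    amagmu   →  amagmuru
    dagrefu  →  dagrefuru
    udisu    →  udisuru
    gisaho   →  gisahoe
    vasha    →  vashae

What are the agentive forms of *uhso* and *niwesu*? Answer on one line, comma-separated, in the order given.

The pattern is height harmony: -ru when the last vowel of the stem is a high vowel (*amagmu*, *dagrefu*, *udisu*); -e when the last vowel of the stem is a non-high vowel (*gisaho*, *vasha*).
*uhso* — last vowel /o/ (a non-high vowel) → -e → *uhsoe*.
*niwesu*: last vowel = /u/, a high vowel → -ru → *niwesuru*.

uhsoe, niwesuru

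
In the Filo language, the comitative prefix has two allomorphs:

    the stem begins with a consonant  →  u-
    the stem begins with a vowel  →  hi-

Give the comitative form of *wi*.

uwi

*wi* — first sound /w/ (a consonant) → u- → *uwi*.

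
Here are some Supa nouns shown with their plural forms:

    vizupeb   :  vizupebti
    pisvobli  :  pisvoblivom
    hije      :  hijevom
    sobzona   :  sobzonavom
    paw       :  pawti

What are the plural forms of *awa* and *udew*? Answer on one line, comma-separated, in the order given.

The suffix is conditioned by the final sound: -ti when the stem ends in a consonant (*vizupeb*, *paw*); -vom when the stem ends in a vowel (*pisvobli*, *hije*, *sobzona*).
*awa*: final sound = /a/, a vowel → -vom → *awavom*.
*udew*: final sound = /w/, a consonant → -ti → *udewti*.

awavom, udewti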